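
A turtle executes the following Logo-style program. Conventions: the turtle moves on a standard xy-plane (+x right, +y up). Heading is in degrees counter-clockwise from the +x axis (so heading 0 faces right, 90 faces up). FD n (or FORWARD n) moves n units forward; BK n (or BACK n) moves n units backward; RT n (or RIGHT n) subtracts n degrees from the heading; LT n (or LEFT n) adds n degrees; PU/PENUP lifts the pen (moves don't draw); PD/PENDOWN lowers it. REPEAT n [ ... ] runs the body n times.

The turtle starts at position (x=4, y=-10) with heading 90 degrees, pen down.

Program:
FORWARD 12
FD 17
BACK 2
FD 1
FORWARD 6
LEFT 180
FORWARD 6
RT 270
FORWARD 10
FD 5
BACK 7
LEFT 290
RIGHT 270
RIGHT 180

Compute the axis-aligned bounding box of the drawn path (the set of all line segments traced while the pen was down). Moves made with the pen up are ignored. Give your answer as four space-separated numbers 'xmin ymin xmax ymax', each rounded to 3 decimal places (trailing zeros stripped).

Answer: 4 -10 19 24

Derivation:
Executing turtle program step by step:
Start: pos=(4,-10), heading=90, pen down
FD 12: (4,-10) -> (4,2) [heading=90, draw]
FD 17: (4,2) -> (4,19) [heading=90, draw]
BK 2: (4,19) -> (4,17) [heading=90, draw]
FD 1: (4,17) -> (4,18) [heading=90, draw]
FD 6: (4,18) -> (4,24) [heading=90, draw]
LT 180: heading 90 -> 270
FD 6: (4,24) -> (4,18) [heading=270, draw]
RT 270: heading 270 -> 0
FD 10: (4,18) -> (14,18) [heading=0, draw]
FD 5: (14,18) -> (19,18) [heading=0, draw]
BK 7: (19,18) -> (12,18) [heading=0, draw]
LT 290: heading 0 -> 290
RT 270: heading 290 -> 20
RT 180: heading 20 -> 200
Final: pos=(12,18), heading=200, 9 segment(s) drawn

Segment endpoints: x in {4, 4, 4, 12, 14, 19}, y in {-10, 2, 17, 18, 19, 24}
xmin=4, ymin=-10, xmax=19, ymax=24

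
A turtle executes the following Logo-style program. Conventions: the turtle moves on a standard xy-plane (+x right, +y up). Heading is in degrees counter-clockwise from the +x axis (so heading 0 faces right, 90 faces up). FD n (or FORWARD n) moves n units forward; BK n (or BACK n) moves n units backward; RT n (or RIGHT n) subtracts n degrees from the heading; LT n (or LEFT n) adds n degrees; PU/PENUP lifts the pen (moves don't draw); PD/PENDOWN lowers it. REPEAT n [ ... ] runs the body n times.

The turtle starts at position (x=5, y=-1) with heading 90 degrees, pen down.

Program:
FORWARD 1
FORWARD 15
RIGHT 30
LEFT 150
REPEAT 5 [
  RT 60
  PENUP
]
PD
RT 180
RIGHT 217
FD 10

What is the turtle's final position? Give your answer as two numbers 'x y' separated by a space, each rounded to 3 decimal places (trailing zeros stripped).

Answer: -1.018 7.014

Derivation:
Executing turtle program step by step:
Start: pos=(5,-1), heading=90, pen down
FD 1: (5,-1) -> (5,0) [heading=90, draw]
FD 15: (5,0) -> (5,15) [heading=90, draw]
RT 30: heading 90 -> 60
LT 150: heading 60 -> 210
REPEAT 5 [
  -- iteration 1/5 --
  RT 60: heading 210 -> 150
  PU: pen up
  -- iteration 2/5 --
  RT 60: heading 150 -> 90
  PU: pen up
  -- iteration 3/5 --
  RT 60: heading 90 -> 30
  PU: pen up
  -- iteration 4/5 --
  RT 60: heading 30 -> 330
  PU: pen up
  -- iteration 5/5 --
  RT 60: heading 330 -> 270
  PU: pen up
]
PD: pen down
RT 180: heading 270 -> 90
RT 217: heading 90 -> 233
FD 10: (5,15) -> (-1.018,7.014) [heading=233, draw]
Final: pos=(-1.018,7.014), heading=233, 3 segment(s) drawn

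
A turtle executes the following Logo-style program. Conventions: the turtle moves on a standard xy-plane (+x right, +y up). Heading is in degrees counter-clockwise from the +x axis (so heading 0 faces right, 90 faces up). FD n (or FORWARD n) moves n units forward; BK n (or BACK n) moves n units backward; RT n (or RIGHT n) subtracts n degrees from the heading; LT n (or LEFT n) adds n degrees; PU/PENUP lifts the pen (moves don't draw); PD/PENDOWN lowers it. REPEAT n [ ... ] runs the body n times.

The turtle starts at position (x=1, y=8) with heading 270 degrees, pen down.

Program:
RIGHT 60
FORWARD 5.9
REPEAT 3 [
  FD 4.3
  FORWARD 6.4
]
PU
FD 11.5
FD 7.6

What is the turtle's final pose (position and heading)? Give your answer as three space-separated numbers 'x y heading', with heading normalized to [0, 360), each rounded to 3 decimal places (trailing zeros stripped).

Answer: -48.45 -20.55 210

Derivation:
Executing turtle program step by step:
Start: pos=(1,8), heading=270, pen down
RT 60: heading 270 -> 210
FD 5.9: (1,8) -> (-4.11,5.05) [heading=210, draw]
REPEAT 3 [
  -- iteration 1/3 --
  FD 4.3: (-4.11,5.05) -> (-7.833,2.9) [heading=210, draw]
  FD 6.4: (-7.833,2.9) -> (-13.376,-0.3) [heading=210, draw]
  -- iteration 2/3 --
  FD 4.3: (-13.376,-0.3) -> (-17.1,-2.45) [heading=210, draw]
  FD 6.4: (-17.1,-2.45) -> (-22.642,-5.65) [heading=210, draw]
  -- iteration 3/3 --
  FD 4.3: (-22.642,-5.65) -> (-26.366,-7.8) [heading=210, draw]
  FD 6.4: (-26.366,-7.8) -> (-31.909,-11) [heading=210, draw]
]
PU: pen up
FD 11.5: (-31.909,-11) -> (-41.868,-16.75) [heading=210, move]
FD 7.6: (-41.868,-16.75) -> (-48.45,-20.55) [heading=210, move]
Final: pos=(-48.45,-20.55), heading=210, 7 segment(s) drawn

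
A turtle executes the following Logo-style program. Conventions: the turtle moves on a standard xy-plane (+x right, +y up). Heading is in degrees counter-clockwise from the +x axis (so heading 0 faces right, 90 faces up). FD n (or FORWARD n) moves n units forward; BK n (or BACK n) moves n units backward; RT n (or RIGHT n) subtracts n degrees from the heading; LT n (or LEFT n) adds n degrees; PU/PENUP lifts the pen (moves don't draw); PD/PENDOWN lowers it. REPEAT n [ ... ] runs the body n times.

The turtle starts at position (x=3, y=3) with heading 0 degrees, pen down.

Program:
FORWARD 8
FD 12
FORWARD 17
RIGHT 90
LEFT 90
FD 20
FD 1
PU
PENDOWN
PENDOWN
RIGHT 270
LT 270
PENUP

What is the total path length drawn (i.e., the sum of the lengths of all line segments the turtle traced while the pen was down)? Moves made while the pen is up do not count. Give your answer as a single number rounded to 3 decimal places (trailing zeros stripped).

Executing turtle program step by step:
Start: pos=(3,3), heading=0, pen down
FD 8: (3,3) -> (11,3) [heading=0, draw]
FD 12: (11,3) -> (23,3) [heading=0, draw]
FD 17: (23,3) -> (40,3) [heading=0, draw]
RT 90: heading 0 -> 270
LT 90: heading 270 -> 0
FD 20: (40,3) -> (60,3) [heading=0, draw]
FD 1: (60,3) -> (61,3) [heading=0, draw]
PU: pen up
PD: pen down
PD: pen down
RT 270: heading 0 -> 90
LT 270: heading 90 -> 0
PU: pen up
Final: pos=(61,3), heading=0, 5 segment(s) drawn

Segment lengths:
  seg 1: (3,3) -> (11,3), length = 8
  seg 2: (11,3) -> (23,3), length = 12
  seg 3: (23,3) -> (40,3), length = 17
  seg 4: (40,3) -> (60,3), length = 20
  seg 5: (60,3) -> (61,3), length = 1
Total = 58

Answer: 58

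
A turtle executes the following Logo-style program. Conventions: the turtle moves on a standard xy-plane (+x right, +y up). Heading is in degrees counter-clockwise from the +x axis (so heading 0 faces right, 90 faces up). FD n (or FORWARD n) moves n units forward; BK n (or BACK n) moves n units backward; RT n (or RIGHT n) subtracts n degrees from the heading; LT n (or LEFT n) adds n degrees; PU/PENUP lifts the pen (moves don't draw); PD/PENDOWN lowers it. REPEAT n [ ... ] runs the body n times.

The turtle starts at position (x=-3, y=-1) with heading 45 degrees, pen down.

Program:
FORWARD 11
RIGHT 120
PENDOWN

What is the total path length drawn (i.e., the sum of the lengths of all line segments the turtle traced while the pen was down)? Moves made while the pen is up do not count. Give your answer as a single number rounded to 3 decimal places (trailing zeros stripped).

Executing turtle program step by step:
Start: pos=(-3,-1), heading=45, pen down
FD 11: (-3,-1) -> (4.778,6.778) [heading=45, draw]
RT 120: heading 45 -> 285
PD: pen down
Final: pos=(4.778,6.778), heading=285, 1 segment(s) drawn

Segment lengths:
  seg 1: (-3,-1) -> (4.778,6.778), length = 11
Total = 11

Answer: 11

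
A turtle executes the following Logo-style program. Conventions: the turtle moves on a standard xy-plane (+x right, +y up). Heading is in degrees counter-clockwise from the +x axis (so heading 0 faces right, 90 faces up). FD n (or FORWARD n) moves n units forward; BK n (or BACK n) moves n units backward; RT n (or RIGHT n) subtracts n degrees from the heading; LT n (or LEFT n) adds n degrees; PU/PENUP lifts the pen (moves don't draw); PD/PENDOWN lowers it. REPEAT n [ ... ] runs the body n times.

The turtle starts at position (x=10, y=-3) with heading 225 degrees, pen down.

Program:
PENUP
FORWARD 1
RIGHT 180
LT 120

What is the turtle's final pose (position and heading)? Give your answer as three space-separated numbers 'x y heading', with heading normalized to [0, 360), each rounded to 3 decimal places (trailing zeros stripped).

Answer: 9.293 -3.707 165

Derivation:
Executing turtle program step by step:
Start: pos=(10,-3), heading=225, pen down
PU: pen up
FD 1: (10,-3) -> (9.293,-3.707) [heading=225, move]
RT 180: heading 225 -> 45
LT 120: heading 45 -> 165
Final: pos=(9.293,-3.707), heading=165, 0 segment(s) drawn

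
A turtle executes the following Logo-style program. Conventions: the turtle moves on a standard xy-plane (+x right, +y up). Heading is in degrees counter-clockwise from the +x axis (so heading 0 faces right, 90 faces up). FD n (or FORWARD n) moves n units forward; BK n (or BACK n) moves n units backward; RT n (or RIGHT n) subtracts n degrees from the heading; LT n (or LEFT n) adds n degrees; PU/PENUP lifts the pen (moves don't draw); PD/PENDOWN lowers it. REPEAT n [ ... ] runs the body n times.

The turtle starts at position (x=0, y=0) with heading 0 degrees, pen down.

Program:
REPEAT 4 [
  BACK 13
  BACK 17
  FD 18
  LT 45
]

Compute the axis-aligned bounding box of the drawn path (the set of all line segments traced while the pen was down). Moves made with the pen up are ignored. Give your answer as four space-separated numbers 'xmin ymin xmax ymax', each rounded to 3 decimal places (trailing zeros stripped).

Answer: -33.213 -41.698 0.728 0

Derivation:
Executing turtle program step by step:
Start: pos=(0,0), heading=0, pen down
REPEAT 4 [
  -- iteration 1/4 --
  BK 13: (0,0) -> (-13,0) [heading=0, draw]
  BK 17: (-13,0) -> (-30,0) [heading=0, draw]
  FD 18: (-30,0) -> (-12,0) [heading=0, draw]
  LT 45: heading 0 -> 45
  -- iteration 2/4 --
  BK 13: (-12,0) -> (-21.192,-9.192) [heading=45, draw]
  BK 17: (-21.192,-9.192) -> (-33.213,-21.213) [heading=45, draw]
  FD 18: (-33.213,-21.213) -> (-20.485,-8.485) [heading=45, draw]
  LT 45: heading 45 -> 90
  -- iteration 3/4 --
  BK 13: (-20.485,-8.485) -> (-20.485,-21.485) [heading=90, draw]
  BK 17: (-20.485,-21.485) -> (-20.485,-38.485) [heading=90, draw]
  FD 18: (-20.485,-38.485) -> (-20.485,-20.485) [heading=90, draw]
  LT 45: heading 90 -> 135
  -- iteration 4/4 --
  BK 13: (-20.485,-20.485) -> (-11.293,-29.678) [heading=135, draw]
  BK 17: (-11.293,-29.678) -> (0.728,-41.698) [heading=135, draw]
  FD 18: (0.728,-41.698) -> (-12,-28.971) [heading=135, draw]
  LT 45: heading 135 -> 180
]
Final: pos=(-12,-28.971), heading=180, 12 segment(s) drawn

Segment endpoints: x in {-33.213, -30, -21.192, -20.485, -13, -12, -12, -11.293, 0, 0.728}, y in {-41.698, -38.485, -29.678, -28.971, -21.485, -21.213, -20.485, -9.192, -8.485, 0}
xmin=-33.213, ymin=-41.698, xmax=0.728, ymax=0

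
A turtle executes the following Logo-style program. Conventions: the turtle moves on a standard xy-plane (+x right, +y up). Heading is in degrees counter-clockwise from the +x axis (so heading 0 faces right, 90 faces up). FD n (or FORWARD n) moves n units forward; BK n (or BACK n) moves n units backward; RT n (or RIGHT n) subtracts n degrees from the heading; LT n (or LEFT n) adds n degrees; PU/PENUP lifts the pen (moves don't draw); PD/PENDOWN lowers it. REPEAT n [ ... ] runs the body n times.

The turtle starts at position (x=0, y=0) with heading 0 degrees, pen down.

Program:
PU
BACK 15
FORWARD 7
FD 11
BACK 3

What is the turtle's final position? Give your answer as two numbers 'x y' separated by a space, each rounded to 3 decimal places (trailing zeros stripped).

Executing turtle program step by step:
Start: pos=(0,0), heading=0, pen down
PU: pen up
BK 15: (0,0) -> (-15,0) [heading=0, move]
FD 7: (-15,0) -> (-8,0) [heading=0, move]
FD 11: (-8,0) -> (3,0) [heading=0, move]
BK 3: (3,0) -> (0,0) [heading=0, move]
Final: pos=(0,0), heading=0, 0 segment(s) drawn

Answer: 0 0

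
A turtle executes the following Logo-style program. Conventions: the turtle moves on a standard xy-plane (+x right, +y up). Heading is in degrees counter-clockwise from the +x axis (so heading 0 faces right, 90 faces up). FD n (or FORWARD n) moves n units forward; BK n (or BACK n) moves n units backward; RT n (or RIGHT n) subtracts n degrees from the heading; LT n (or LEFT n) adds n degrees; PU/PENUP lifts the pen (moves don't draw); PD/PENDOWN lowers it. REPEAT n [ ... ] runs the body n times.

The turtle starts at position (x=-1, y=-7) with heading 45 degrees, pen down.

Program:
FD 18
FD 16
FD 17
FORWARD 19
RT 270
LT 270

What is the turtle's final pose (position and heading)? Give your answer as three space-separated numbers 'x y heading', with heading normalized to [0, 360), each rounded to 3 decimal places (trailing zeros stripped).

Answer: 48.497 42.497 45

Derivation:
Executing turtle program step by step:
Start: pos=(-1,-7), heading=45, pen down
FD 18: (-1,-7) -> (11.728,5.728) [heading=45, draw]
FD 16: (11.728,5.728) -> (23.042,17.042) [heading=45, draw]
FD 17: (23.042,17.042) -> (35.062,29.062) [heading=45, draw]
FD 19: (35.062,29.062) -> (48.497,42.497) [heading=45, draw]
RT 270: heading 45 -> 135
LT 270: heading 135 -> 45
Final: pos=(48.497,42.497), heading=45, 4 segment(s) drawn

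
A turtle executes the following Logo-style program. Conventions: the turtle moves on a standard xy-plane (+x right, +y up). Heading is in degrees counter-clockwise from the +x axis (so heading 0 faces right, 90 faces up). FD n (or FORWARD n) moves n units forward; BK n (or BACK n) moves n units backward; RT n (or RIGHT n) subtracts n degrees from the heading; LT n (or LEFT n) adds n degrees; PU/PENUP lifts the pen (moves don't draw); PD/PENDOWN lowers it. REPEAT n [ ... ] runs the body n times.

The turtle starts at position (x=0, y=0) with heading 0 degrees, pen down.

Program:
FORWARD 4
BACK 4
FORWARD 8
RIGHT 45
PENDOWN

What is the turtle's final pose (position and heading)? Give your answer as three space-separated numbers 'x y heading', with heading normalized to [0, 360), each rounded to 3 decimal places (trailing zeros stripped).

Executing turtle program step by step:
Start: pos=(0,0), heading=0, pen down
FD 4: (0,0) -> (4,0) [heading=0, draw]
BK 4: (4,0) -> (0,0) [heading=0, draw]
FD 8: (0,0) -> (8,0) [heading=0, draw]
RT 45: heading 0 -> 315
PD: pen down
Final: pos=(8,0), heading=315, 3 segment(s) drawn

Answer: 8 0 315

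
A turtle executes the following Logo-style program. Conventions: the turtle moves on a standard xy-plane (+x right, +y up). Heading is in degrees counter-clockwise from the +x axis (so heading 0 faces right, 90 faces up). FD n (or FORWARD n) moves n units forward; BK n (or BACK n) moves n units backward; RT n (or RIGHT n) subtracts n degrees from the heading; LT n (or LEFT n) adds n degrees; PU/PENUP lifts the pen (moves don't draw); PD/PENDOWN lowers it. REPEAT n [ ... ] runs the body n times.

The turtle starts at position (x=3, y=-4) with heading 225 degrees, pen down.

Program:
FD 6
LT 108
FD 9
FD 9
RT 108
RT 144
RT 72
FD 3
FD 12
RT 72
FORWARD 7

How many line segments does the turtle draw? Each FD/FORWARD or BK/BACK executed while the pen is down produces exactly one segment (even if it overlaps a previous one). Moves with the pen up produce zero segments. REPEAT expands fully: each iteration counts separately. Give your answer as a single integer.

Executing turtle program step by step:
Start: pos=(3,-4), heading=225, pen down
FD 6: (3,-4) -> (-1.243,-8.243) [heading=225, draw]
LT 108: heading 225 -> 333
FD 9: (-1.243,-8.243) -> (6.776,-12.329) [heading=333, draw]
FD 9: (6.776,-12.329) -> (14.795,-16.414) [heading=333, draw]
RT 108: heading 333 -> 225
RT 144: heading 225 -> 81
RT 72: heading 81 -> 9
FD 3: (14.795,-16.414) -> (17.759,-15.945) [heading=9, draw]
FD 12: (17.759,-15.945) -> (29.611,-14.068) [heading=9, draw]
RT 72: heading 9 -> 297
FD 7: (29.611,-14.068) -> (32.789,-20.305) [heading=297, draw]
Final: pos=(32.789,-20.305), heading=297, 6 segment(s) drawn
Segments drawn: 6

Answer: 6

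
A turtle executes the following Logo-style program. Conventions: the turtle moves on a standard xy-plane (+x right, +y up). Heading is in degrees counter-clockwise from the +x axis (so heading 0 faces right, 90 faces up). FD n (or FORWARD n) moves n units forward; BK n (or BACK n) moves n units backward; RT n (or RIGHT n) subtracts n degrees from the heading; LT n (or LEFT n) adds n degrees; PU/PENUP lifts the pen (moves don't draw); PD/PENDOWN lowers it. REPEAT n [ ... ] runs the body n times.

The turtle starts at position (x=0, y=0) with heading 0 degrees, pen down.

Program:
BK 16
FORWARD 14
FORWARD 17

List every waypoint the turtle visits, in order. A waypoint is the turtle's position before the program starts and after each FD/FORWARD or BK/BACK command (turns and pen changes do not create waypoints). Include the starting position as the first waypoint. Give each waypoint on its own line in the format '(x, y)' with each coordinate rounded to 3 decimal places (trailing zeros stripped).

Executing turtle program step by step:
Start: pos=(0,0), heading=0, pen down
BK 16: (0,0) -> (-16,0) [heading=0, draw]
FD 14: (-16,0) -> (-2,0) [heading=0, draw]
FD 17: (-2,0) -> (15,0) [heading=0, draw]
Final: pos=(15,0), heading=0, 3 segment(s) drawn
Waypoints (4 total):
(0, 0)
(-16, 0)
(-2, 0)
(15, 0)

Answer: (0, 0)
(-16, 0)
(-2, 0)
(15, 0)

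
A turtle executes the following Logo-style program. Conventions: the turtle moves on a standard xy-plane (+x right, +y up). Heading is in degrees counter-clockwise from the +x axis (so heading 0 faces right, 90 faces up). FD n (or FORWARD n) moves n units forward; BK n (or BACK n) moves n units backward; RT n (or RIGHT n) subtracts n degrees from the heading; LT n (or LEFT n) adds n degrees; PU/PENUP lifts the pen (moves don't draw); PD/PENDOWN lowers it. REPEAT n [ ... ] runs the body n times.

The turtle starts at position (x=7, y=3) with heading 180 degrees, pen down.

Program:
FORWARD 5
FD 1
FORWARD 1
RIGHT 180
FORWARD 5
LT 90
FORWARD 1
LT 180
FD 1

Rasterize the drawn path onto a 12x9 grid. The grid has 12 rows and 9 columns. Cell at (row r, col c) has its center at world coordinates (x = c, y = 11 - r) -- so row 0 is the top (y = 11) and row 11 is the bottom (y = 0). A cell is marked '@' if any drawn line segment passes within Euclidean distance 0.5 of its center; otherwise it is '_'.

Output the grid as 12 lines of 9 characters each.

Segment 0: (7,3) -> (2,3)
Segment 1: (2,3) -> (1,3)
Segment 2: (1,3) -> (0,3)
Segment 3: (0,3) -> (5,3)
Segment 4: (5,3) -> (5,4)
Segment 5: (5,4) -> (5,3)

Answer: _________
_________
_________
_________
_________
_________
_________
_____@___
@@@@@@@@_
_________
_________
_________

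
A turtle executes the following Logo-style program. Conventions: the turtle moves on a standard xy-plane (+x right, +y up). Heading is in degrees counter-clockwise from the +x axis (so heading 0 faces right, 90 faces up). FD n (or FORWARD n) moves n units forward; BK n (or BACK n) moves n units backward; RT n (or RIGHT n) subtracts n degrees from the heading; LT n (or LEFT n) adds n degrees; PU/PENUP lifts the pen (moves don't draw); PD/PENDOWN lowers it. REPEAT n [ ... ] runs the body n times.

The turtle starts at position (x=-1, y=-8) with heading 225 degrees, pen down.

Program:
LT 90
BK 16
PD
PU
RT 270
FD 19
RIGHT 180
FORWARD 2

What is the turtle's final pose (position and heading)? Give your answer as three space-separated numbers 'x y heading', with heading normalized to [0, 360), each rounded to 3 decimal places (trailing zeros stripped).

Executing turtle program step by step:
Start: pos=(-1,-8), heading=225, pen down
LT 90: heading 225 -> 315
BK 16: (-1,-8) -> (-12.314,3.314) [heading=315, draw]
PD: pen down
PU: pen up
RT 270: heading 315 -> 45
FD 19: (-12.314,3.314) -> (1.121,16.749) [heading=45, move]
RT 180: heading 45 -> 225
FD 2: (1.121,16.749) -> (-0.293,15.335) [heading=225, move]
Final: pos=(-0.293,15.335), heading=225, 1 segment(s) drawn

Answer: -0.293 15.335 225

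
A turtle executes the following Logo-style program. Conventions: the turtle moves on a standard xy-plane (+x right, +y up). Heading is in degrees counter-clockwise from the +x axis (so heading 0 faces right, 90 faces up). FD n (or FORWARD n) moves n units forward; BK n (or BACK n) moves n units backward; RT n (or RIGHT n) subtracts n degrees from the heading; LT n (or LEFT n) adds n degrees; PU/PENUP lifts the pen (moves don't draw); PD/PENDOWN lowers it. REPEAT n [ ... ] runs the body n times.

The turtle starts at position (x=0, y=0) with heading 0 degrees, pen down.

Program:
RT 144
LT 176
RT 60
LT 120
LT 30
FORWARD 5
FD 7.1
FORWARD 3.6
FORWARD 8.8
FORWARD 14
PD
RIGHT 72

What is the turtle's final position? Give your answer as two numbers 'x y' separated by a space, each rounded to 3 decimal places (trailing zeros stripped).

Executing turtle program step by step:
Start: pos=(0,0), heading=0, pen down
RT 144: heading 0 -> 216
LT 176: heading 216 -> 32
RT 60: heading 32 -> 332
LT 120: heading 332 -> 92
LT 30: heading 92 -> 122
FD 5: (0,0) -> (-2.65,4.24) [heading=122, draw]
FD 7.1: (-2.65,4.24) -> (-6.412,10.261) [heading=122, draw]
FD 3.6: (-6.412,10.261) -> (-8.32,13.314) [heading=122, draw]
FD 8.8: (-8.32,13.314) -> (-12.983,20.777) [heading=122, draw]
FD 14: (-12.983,20.777) -> (-20.402,32.65) [heading=122, draw]
PD: pen down
RT 72: heading 122 -> 50
Final: pos=(-20.402,32.65), heading=50, 5 segment(s) drawn

Answer: -20.402 32.65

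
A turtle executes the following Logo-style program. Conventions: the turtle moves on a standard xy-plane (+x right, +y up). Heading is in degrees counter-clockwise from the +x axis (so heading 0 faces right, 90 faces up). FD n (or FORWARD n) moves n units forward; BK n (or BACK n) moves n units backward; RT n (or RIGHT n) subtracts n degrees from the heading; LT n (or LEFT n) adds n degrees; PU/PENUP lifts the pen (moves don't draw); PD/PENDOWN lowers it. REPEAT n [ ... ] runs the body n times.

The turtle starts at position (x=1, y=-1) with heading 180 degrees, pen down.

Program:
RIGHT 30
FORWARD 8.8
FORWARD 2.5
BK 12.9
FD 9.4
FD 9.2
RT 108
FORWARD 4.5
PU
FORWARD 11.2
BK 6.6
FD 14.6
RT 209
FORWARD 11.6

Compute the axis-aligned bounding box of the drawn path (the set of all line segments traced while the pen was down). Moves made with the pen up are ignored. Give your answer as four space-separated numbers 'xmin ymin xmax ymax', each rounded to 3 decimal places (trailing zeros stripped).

Answer: -13.722 -1.8 2.386 10.511

Derivation:
Executing turtle program step by step:
Start: pos=(1,-1), heading=180, pen down
RT 30: heading 180 -> 150
FD 8.8: (1,-1) -> (-6.621,3.4) [heading=150, draw]
FD 2.5: (-6.621,3.4) -> (-8.786,4.65) [heading=150, draw]
BK 12.9: (-8.786,4.65) -> (2.386,-1.8) [heading=150, draw]
FD 9.4: (2.386,-1.8) -> (-5.755,2.9) [heading=150, draw]
FD 9.2: (-5.755,2.9) -> (-13.722,7.5) [heading=150, draw]
RT 108: heading 150 -> 42
FD 4.5: (-13.722,7.5) -> (-10.378,10.511) [heading=42, draw]
PU: pen up
FD 11.2: (-10.378,10.511) -> (-2.055,18.005) [heading=42, move]
BK 6.6: (-2.055,18.005) -> (-6.96,13.589) [heading=42, move]
FD 14.6: (-6.96,13.589) -> (3.89,23.358) [heading=42, move]
RT 209: heading 42 -> 193
FD 11.6: (3.89,23.358) -> (-7.413,20.749) [heading=193, move]
Final: pos=(-7.413,20.749), heading=193, 6 segment(s) drawn

Segment endpoints: x in {-13.722, -10.378, -8.786, -6.621, -5.755, 1, 2.386}, y in {-1.8, -1, 2.9, 3.4, 4.65, 7.5, 10.511}
xmin=-13.722, ymin=-1.8, xmax=2.386, ymax=10.511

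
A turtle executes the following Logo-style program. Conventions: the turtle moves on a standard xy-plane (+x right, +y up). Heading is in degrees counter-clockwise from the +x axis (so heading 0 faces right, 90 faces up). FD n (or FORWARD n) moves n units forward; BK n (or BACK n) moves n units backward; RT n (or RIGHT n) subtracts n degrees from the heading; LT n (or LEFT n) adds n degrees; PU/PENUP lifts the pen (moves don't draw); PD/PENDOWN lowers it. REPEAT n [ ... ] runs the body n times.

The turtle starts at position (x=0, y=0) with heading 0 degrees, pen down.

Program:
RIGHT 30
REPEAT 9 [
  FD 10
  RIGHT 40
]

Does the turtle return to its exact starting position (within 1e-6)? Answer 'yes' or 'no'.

Answer: yes

Derivation:
Executing turtle program step by step:
Start: pos=(0,0), heading=0, pen down
RT 30: heading 0 -> 330
REPEAT 9 [
  -- iteration 1/9 --
  FD 10: (0,0) -> (8.66,-5) [heading=330, draw]
  RT 40: heading 330 -> 290
  -- iteration 2/9 --
  FD 10: (8.66,-5) -> (12.08,-14.397) [heading=290, draw]
  RT 40: heading 290 -> 250
  -- iteration 3/9 --
  FD 10: (12.08,-14.397) -> (8.66,-23.794) [heading=250, draw]
  RT 40: heading 250 -> 210
  -- iteration 4/9 --
  FD 10: (8.66,-23.794) -> (0,-28.794) [heading=210, draw]
  RT 40: heading 210 -> 170
  -- iteration 5/9 --
  FD 10: (0,-28.794) -> (-9.848,-27.057) [heading=170, draw]
  RT 40: heading 170 -> 130
  -- iteration 6/9 --
  FD 10: (-9.848,-27.057) -> (-16.276,-19.397) [heading=130, draw]
  RT 40: heading 130 -> 90
  -- iteration 7/9 --
  FD 10: (-16.276,-19.397) -> (-16.276,-9.397) [heading=90, draw]
  RT 40: heading 90 -> 50
  -- iteration 8/9 --
  FD 10: (-16.276,-9.397) -> (-9.848,-1.736) [heading=50, draw]
  RT 40: heading 50 -> 10
  -- iteration 9/9 --
  FD 10: (-9.848,-1.736) -> (0,0) [heading=10, draw]
  RT 40: heading 10 -> 330
]
Final: pos=(0,0), heading=330, 9 segment(s) drawn

Start position: (0, 0)
Final position: (0, 0)
Distance = 0; < 1e-6 -> CLOSED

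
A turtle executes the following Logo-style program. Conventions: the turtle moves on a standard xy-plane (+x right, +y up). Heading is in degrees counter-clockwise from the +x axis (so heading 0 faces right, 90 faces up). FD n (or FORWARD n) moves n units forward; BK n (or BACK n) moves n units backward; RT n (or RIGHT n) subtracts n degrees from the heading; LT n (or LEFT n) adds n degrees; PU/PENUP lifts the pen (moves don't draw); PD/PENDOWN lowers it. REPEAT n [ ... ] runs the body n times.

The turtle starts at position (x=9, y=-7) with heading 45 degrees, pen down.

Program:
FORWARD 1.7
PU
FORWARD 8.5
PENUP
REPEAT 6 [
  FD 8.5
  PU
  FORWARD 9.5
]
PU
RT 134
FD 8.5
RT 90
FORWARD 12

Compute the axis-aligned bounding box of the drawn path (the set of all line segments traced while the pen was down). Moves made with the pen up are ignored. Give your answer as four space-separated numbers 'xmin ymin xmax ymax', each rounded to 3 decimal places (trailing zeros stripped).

Answer: 9 -7 10.202 -5.798

Derivation:
Executing turtle program step by step:
Start: pos=(9,-7), heading=45, pen down
FD 1.7: (9,-7) -> (10.202,-5.798) [heading=45, draw]
PU: pen up
FD 8.5: (10.202,-5.798) -> (16.212,0.212) [heading=45, move]
PU: pen up
REPEAT 6 [
  -- iteration 1/6 --
  FD 8.5: (16.212,0.212) -> (22.223,6.223) [heading=45, move]
  PU: pen up
  FD 9.5: (22.223,6.223) -> (28.94,12.94) [heading=45, move]
  -- iteration 2/6 --
  FD 8.5: (28.94,12.94) -> (34.951,18.951) [heading=45, move]
  PU: pen up
  FD 9.5: (34.951,18.951) -> (41.668,25.668) [heading=45, move]
  -- iteration 3/6 --
  FD 8.5: (41.668,25.668) -> (47.679,31.679) [heading=45, move]
  PU: pen up
  FD 9.5: (47.679,31.679) -> (54.396,38.396) [heading=45, move]
  -- iteration 4/6 --
  FD 8.5: (54.396,38.396) -> (60.407,44.407) [heading=45, move]
  PU: pen up
  FD 9.5: (60.407,44.407) -> (67.124,51.124) [heading=45, move]
  -- iteration 5/6 --
  FD 8.5: (67.124,51.124) -> (73.135,57.135) [heading=45, move]
  PU: pen up
  FD 9.5: (73.135,57.135) -> (79.852,63.852) [heading=45, move]
  -- iteration 6/6 --
  FD 8.5: (79.852,63.852) -> (85.863,69.863) [heading=45, move]
  PU: pen up
  FD 9.5: (85.863,69.863) -> (92.58,76.58) [heading=45, move]
]
PU: pen up
RT 134: heading 45 -> 271
FD 8.5: (92.58,76.58) -> (92.728,68.081) [heading=271, move]
RT 90: heading 271 -> 181
FD 12: (92.728,68.081) -> (80.73,67.872) [heading=181, move]
Final: pos=(80.73,67.872), heading=181, 1 segment(s) drawn

Segment endpoints: x in {9, 10.202}, y in {-7, -5.798}
xmin=9, ymin=-7, xmax=10.202, ymax=-5.798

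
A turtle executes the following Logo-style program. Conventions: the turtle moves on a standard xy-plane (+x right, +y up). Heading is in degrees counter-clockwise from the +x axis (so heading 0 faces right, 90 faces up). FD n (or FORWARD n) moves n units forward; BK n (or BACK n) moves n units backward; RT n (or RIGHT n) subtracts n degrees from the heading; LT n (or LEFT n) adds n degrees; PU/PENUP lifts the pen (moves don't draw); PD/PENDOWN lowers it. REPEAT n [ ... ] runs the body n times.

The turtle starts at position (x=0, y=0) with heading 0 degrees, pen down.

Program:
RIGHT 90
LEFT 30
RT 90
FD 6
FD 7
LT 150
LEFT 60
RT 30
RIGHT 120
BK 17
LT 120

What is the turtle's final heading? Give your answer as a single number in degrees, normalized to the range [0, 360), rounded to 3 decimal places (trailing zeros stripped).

Answer: 30

Derivation:
Executing turtle program step by step:
Start: pos=(0,0), heading=0, pen down
RT 90: heading 0 -> 270
LT 30: heading 270 -> 300
RT 90: heading 300 -> 210
FD 6: (0,0) -> (-5.196,-3) [heading=210, draw]
FD 7: (-5.196,-3) -> (-11.258,-6.5) [heading=210, draw]
LT 150: heading 210 -> 0
LT 60: heading 0 -> 60
RT 30: heading 60 -> 30
RT 120: heading 30 -> 270
BK 17: (-11.258,-6.5) -> (-11.258,10.5) [heading=270, draw]
LT 120: heading 270 -> 30
Final: pos=(-11.258,10.5), heading=30, 3 segment(s) drawn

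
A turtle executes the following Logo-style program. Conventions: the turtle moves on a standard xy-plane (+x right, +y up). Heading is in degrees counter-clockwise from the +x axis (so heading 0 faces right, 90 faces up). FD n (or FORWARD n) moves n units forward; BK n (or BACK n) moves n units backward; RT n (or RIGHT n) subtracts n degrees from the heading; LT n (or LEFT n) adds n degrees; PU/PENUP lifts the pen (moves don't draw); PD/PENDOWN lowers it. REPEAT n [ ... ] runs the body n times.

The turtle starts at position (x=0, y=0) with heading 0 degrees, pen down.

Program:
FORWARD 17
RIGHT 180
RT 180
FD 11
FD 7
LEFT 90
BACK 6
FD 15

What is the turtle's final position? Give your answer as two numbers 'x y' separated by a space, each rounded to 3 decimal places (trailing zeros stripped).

Executing turtle program step by step:
Start: pos=(0,0), heading=0, pen down
FD 17: (0,0) -> (17,0) [heading=0, draw]
RT 180: heading 0 -> 180
RT 180: heading 180 -> 0
FD 11: (17,0) -> (28,0) [heading=0, draw]
FD 7: (28,0) -> (35,0) [heading=0, draw]
LT 90: heading 0 -> 90
BK 6: (35,0) -> (35,-6) [heading=90, draw]
FD 15: (35,-6) -> (35,9) [heading=90, draw]
Final: pos=(35,9), heading=90, 5 segment(s) drawn

Answer: 35 9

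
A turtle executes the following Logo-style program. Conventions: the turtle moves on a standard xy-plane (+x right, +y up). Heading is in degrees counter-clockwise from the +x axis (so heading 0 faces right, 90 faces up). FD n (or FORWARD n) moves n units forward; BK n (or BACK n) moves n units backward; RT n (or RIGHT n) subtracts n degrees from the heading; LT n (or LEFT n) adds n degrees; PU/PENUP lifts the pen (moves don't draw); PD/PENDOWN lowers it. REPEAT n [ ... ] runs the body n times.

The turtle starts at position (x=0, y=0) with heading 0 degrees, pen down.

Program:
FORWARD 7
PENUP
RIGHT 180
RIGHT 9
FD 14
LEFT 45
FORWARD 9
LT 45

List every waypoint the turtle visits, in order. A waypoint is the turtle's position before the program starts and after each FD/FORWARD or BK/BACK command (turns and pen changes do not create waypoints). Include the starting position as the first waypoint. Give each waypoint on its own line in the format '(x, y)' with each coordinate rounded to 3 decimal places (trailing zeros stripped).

Answer: (0, 0)
(7, 0)
(-6.828, 2.19)
(-14.109, -3.1)

Derivation:
Executing turtle program step by step:
Start: pos=(0,0), heading=0, pen down
FD 7: (0,0) -> (7,0) [heading=0, draw]
PU: pen up
RT 180: heading 0 -> 180
RT 9: heading 180 -> 171
FD 14: (7,0) -> (-6.828,2.19) [heading=171, move]
LT 45: heading 171 -> 216
FD 9: (-6.828,2.19) -> (-14.109,-3.1) [heading=216, move]
LT 45: heading 216 -> 261
Final: pos=(-14.109,-3.1), heading=261, 1 segment(s) drawn
Waypoints (4 total):
(0, 0)
(7, 0)
(-6.828, 2.19)
(-14.109, -3.1)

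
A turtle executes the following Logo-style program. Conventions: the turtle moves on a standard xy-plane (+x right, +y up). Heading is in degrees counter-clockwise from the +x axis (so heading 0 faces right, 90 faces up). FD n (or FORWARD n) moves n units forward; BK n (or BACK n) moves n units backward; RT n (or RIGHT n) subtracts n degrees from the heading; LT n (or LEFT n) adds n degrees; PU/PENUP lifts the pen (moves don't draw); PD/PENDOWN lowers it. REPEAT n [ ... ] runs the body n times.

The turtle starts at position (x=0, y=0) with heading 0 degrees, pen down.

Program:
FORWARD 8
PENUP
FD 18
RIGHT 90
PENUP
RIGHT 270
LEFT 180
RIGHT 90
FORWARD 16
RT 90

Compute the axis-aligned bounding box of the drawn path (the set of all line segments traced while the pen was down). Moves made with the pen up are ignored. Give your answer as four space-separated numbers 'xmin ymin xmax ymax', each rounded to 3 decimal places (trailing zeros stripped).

Answer: 0 0 8 0

Derivation:
Executing turtle program step by step:
Start: pos=(0,0), heading=0, pen down
FD 8: (0,0) -> (8,0) [heading=0, draw]
PU: pen up
FD 18: (8,0) -> (26,0) [heading=0, move]
RT 90: heading 0 -> 270
PU: pen up
RT 270: heading 270 -> 0
LT 180: heading 0 -> 180
RT 90: heading 180 -> 90
FD 16: (26,0) -> (26,16) [heading=90, move]
RT 90: heading 90 -> 0
Final: pos=(26,16), heading=0, 1 segment(s) drawn

Segment endpoints: x in {0, 8}, y in {0}
xmin=0, ymin=0, xmax=8, ymax=0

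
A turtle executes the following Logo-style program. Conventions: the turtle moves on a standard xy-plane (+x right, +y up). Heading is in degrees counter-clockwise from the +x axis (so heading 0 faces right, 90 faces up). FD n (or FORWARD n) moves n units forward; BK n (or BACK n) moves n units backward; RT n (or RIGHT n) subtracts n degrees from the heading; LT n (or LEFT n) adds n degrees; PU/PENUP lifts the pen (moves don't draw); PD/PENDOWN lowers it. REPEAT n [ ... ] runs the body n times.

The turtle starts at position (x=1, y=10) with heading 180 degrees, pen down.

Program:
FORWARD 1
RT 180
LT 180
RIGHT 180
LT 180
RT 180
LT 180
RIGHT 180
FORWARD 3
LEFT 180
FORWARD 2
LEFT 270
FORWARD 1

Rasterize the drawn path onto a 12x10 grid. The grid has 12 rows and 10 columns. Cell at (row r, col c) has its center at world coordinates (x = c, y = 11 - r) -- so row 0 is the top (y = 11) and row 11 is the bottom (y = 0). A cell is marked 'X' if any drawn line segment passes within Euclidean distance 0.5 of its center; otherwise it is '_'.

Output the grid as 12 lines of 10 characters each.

Answer: _X________
XXXX______
__________
__________
__________
__________
__________
__________
__________
__________
__________
__________

Derivation:
Segment 0: (1,10) -> (0,10)
Segment 1: (0,10) -> (3,10)
Segment 2: (3,10) -> (1,10)
Segment 3: (1,10) -> (1,11)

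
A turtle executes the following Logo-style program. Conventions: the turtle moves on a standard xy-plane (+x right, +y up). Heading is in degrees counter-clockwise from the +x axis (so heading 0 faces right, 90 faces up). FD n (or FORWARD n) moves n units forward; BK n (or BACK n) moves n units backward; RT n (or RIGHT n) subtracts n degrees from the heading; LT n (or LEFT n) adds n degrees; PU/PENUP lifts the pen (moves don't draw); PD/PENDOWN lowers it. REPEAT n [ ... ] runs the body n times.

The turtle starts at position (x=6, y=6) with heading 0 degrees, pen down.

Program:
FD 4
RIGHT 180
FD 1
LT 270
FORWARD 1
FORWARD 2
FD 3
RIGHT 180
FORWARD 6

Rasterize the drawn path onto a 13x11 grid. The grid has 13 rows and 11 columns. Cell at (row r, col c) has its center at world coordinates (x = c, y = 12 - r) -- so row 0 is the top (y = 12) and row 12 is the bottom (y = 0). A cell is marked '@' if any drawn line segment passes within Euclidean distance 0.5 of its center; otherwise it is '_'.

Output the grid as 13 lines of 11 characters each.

Segment 0: (6,6) -> (10,6)
Segment 1: (10,6) -> (9,6)
Segment 2: (9,6) -> (9,7)
Segment 3: (9,7) -> (9,9)
Segment 4: (9,9) -> (9,12)
Segment 5: (9,12) -> (9,6)

Answer: _________@_
_________@_
_________@_
_________@_
_________@_
_________@_
______@@@@@
___________
___________
___________
___________
___________
___________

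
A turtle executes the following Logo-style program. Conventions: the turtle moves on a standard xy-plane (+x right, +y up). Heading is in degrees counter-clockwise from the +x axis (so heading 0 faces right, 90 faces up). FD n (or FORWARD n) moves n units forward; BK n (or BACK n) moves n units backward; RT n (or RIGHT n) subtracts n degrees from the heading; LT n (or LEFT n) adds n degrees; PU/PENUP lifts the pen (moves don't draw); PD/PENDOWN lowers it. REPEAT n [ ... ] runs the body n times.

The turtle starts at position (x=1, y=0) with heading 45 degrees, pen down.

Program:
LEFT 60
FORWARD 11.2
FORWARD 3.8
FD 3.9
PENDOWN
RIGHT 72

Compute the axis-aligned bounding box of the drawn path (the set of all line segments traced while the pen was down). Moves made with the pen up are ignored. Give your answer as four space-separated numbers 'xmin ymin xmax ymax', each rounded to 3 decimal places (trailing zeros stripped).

Answer: -3.892 0 1 18.256

Derivation:
Executing turtle program step by step:
Start: pos=(1,0), heading=45, pen down
LT 60: heading 45 -> 105
FD 11.2: (1,0) -> (-1.899,10.818) [heading=105, draw]
FD 3.8: (-1.899,10.818) -> (-2.882,14.489) [heading=105, draw]
FD 3.9: (-2.882,14.489) -> (-3.892,18.256) [heading=105, draw]
PD: pen down
RT 72: heading 105 -> 33
Final: pos=(-3.892,18.256), heading=33, 3 segment(s) drawn

Segment endpoints: x in {-3.892, -2.882, -1.899, 1}, y in {0, 10.818, 14.489, 18.256}
xmin=-3.892, ymin=0, xmax=1, ymax=18.256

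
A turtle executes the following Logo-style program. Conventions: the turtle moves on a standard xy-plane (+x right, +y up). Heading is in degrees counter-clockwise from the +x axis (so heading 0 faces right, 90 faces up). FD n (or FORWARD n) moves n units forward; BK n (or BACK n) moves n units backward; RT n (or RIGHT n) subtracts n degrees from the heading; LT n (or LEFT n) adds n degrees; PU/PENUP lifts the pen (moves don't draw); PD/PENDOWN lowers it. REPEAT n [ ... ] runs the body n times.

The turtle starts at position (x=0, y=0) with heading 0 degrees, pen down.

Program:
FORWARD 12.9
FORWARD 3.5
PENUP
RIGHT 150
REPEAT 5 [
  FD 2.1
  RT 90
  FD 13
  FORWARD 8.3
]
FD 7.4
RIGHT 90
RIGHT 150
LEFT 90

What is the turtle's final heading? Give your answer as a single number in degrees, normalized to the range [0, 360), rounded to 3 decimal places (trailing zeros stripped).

Executing turtle program step by step:
Start: pos=(0,0), heading=0, pen down
FD 12.9: (0,0) -> (12.9,0) [heading=0, draw]
FD 3.5: (12.9,0) -> (16.4,0) [heading=0, draw]
PU: pen up
RT 150: heading 0 -> 210
REPEAT 5 [
  -- iteration 1/5 --
  FD 2.1: (16.4,0) -> (14.581,-1.05) [heading=210, move]
  RT 90: heading 210 -> 120
  FD 13: (14.581,-1.05) -> (8.081,10.208) [heading=120, move]
  FD 8.3: (8.081,10.208) -> (3.931,17.396) [heading=120, move]
  -- iteration 2/5 --
  FD 2.1: (3.931,17.396) -> (2.881,19.215) [heading=120, move]
  RT 90: heading 120 -> 30
  FD 13: (2.881,19.215) -> (14.14,25.715) [heading=30, move]
  FD 8.3: (14.14,25.715) -> (21.328,29.865) [heading=30, move]
  -- iteration 3/5 --
  FD 2.1: (21.328,29.865) -> (23.146,30.915) [heading=30, move]
  RT 90: heading 30 -> 300
  FD 13: (23.146,30.915) -> (29.646,19.657) [heading=300, move]
  FD 8.3: (29.646,19.657) -> (33.796,12.469) [heading=300, move]
  -- iteration 4/5 --
  FD 2.1: (33.796,12.469) -> (34.846,10.65) [heading=300, move]
  RT 90: heading 300 -> 210
  FD 13: (34.846,10.65) -> (23.588,4.15) [heading=210, move]
  FD 8.3: (23.588,4.15) -> (16.4,0) [heading=210, move]
  -- iteration 5/5 --
  FD 2.1: (16.4,0) -> (14.581,-1.05) [heading=210, move]
  RT 90: heading 210 -> 120
  FD 13: (14.581,-1.05) -> (8.081,10.208) [heading=120, move]
  FD 8.3: (8.081,10.208) -> (3.931,17.396) [heading=120, move]
]
FD 7.4: (3.931,17.396) -> (0.231,23.805) [heading=120, move]
RT 90: heading 120 -> 30
RT 150: heading 30 -> 240
LT 90: heading 240 -> 330
Final: pos=(0.231,23.805), heading=330, 2 segment(s) drawn

Answer: 330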